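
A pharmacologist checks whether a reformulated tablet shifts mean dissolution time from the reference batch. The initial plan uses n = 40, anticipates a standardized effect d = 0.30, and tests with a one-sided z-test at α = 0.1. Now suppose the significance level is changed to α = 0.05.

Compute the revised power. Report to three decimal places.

Power ≈ 0.600

δ = d·√n = 0.30 × √40 = 1.8974 (unchanged). New critical value: z_{0.05} = 1.645.
Revised power = P(Z > 1.645 − δ) = Φ(0.253) = 0.5997.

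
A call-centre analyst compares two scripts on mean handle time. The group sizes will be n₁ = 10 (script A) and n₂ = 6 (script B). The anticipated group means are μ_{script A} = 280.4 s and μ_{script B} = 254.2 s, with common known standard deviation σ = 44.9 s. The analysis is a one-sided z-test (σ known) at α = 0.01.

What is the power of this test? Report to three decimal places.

Power ≈ 0.116

Standardized effect: d = |μ_{script A} − μ_{script B}| / σ = |280.4 − 254.2| / 44.9 = 0.5835
Noncentrality parameter: λ = d / √(1/n₁ + 1/n₂) = 0.5835 / √(1/10 + 1/6) = 1.1300
One-sided α = 0.01 → critical value z_{0.01} = 2.326.
Power = P(Z > 2.326 − λ) = Φ(-1.196) = 0.1158.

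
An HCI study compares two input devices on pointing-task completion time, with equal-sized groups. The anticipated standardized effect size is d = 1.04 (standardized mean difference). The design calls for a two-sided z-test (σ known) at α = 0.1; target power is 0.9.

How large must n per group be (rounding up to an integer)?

Set Φ(δ − 1.645) = 0.9; then δ − 1.645 = Φ⁻¹(0.9) = 1.282, giving δ = 2.926.
(The Φ(−δ − z_{α/2}) term is vanishingly small for δ > 0 and is dropped in the standard sample-size formula.)
δ = d·√(n/2) ⇒ n = 2(δ/d)² = 2 × (2.926 / 1.04)² = 15.84.
Round up to the next whole unit.

n = 16 per group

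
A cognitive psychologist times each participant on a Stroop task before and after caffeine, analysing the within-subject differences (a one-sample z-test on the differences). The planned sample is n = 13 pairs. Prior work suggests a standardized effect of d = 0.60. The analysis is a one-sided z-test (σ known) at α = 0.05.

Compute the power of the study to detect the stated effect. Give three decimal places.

Noncentrality parameter: δ = d·√n = 0.60 × √13 = 2.1633
Critical value for a one-sided test at α = 0.05: z_α = 1.645.
Power = Φ(δ − 1.645) = Φ(0.518) = 0.6979.

Power ≈ 0.698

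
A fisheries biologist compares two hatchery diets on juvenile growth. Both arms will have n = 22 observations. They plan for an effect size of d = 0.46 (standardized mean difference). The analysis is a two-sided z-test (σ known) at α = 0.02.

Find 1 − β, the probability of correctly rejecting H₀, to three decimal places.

Noncentrality parameter: δ = d·√(n/2) = 0.46 × √(22/2) = 1.5256
Two-sided α = 0.02 → critical value z_{0.01} = 2.326.
Power = Φ(δ − 2.326) + Φ(−δ − 2.326) = Φ(-0.801) + Φ(-3.852) = 0.2117 + 0.0001 = 0.2117.

Power ≈ 0.212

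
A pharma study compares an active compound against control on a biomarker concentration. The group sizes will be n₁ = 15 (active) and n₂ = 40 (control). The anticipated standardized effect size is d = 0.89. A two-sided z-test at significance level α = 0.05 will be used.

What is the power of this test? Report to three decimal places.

Power ≈ 0.836

Noncentrality parameter: δ = d / √(1/n₁ + 1/n₂) = 0.89 / √(1/15 + 1/40) = 2.9396
Critical value for a two-sided test at α = 0.05: z_{α/2} = 1.960.
Power = Φ(δ − 1.960) + Φ(−δ − 1.960) = Φ(0.980) + Φ(-4.900) = 0.8364 + 0.0000 = 0.8364.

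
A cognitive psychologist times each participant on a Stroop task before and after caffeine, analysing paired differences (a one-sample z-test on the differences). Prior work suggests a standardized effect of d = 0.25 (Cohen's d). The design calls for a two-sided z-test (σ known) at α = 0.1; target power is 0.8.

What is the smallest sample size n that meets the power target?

n = 99

Set Φ(δ − 1.645) = 0.8; then δ − 1.645 = Φ⁻¹(0.8) = 0.842, giving δ = 2.486.
(The Φ(−δ − z_{α/2}) term is vanishingly small for δ > 0 and is dropped in the standard sample-size formula.)
δ = d·√n ⇒ n = (δ/d)² = (2.486 / 0.25)² = 98.92.
Rounding up, n = 99.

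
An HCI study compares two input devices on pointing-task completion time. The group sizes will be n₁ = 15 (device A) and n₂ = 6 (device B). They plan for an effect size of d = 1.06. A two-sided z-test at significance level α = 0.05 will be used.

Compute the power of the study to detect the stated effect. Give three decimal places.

Power ≈ 0.593

Noncentrality parameter: δ = d / √(1/n₁ + 1/n₂) = 1.06 / √(1/15 + 1/6) = 2.1944
Critical value for a two-sided test at α = 0.05: z_{α/2} = 1.960.
Power = Φ(δ − 1.960) + Φ(−δ − 1.960) = Φ(0.234) + Φ(-4.154) = 0.5927 + 0.0000 = 0.5927.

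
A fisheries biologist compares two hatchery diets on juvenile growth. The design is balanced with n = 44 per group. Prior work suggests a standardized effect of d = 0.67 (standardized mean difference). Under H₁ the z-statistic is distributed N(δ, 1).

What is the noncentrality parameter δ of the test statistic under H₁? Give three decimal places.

δ = d·√(n/2) = 0.67 × √(44/2) = 3.1426

δ ≈ 3.143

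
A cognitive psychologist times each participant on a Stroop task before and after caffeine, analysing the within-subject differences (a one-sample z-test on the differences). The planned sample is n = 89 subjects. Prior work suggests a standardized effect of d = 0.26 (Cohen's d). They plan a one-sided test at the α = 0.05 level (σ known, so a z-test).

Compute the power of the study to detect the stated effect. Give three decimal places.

Noncentrality parameter: δ = d·√n = 0.26 × √89 = 2.4528
Critical value for a one-sided test at α = 0.05: z_α = 1.645.
Power = Φ(δ − 1.645) = Φ(0.808) = 0.7904.

Power ≈ 0.790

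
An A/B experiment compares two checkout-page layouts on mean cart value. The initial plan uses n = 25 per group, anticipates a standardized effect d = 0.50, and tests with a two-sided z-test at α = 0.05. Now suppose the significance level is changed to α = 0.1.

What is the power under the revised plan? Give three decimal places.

Power ≈ 0.549

δ = d·√(n/2) = 0.50 × √(25/2) = 1.7678 (unchanged). New critical value: z_{0.05} = 1.645.
Revised power = Φ(δ − 1.645) + Φ(−δ − 1.645) = Φ(0.123) + Φ(-3.413) = 0.5489 + 0.0003 = 0.5492.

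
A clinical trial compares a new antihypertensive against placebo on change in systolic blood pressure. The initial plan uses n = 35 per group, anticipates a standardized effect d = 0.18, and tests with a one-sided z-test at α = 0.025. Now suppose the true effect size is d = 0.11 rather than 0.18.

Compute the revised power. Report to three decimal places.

Power ≈ 0.067

With d = 0.11: δ = d·√(n/2) = 0.11 × √(35/2) = 0.4602. Critical value z_{0.025} = 1.960.
Revised power = Φ(δ − 1.960) = Φ(-1.500) = 0.0668.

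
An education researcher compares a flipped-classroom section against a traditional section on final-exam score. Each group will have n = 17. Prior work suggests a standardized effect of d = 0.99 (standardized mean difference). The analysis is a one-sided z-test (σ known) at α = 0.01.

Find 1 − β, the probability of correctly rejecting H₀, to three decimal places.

Power ≈ 0.712

Noncentrality parameter: δ = d·√(n/2) = 0.99 × √(17/2) = 2.8863
One-sided α = 0.01 → critical value z_{0.01} = 2.326.
Power = Φ(δ − 2.326) = Φ(0.560) = 0.7123.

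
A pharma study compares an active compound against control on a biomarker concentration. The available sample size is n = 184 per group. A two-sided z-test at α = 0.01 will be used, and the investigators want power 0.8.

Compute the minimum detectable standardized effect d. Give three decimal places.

Need Φ(δ − 2.576) = 0.8, so δ = 2.576 + 0.842 = 3.417.
(Lower-tail contribution to power is negligible for δ > 0.)
δ = d·√(n/2) ⇒ d = δ/√(n/2) = 3.417/√(184/2) = 0.3563.

d ≈ 0.356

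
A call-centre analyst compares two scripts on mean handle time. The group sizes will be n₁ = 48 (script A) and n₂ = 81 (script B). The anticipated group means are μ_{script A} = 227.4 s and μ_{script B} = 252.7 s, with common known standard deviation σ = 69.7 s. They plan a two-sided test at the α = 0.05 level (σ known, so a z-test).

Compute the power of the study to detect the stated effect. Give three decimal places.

Power ≈ 0.513

Standardized effect: d = |μ_{script A} − μ_{script B}| / σ = |227.4 − 252.7| / 69.7 = 0.3630
Noncentrality parameter: δ = d / √(1/n₁ + 1/n₂) = 0.3630 / √(1/48 + 1/81) = 1.9928
Two-sided α = 0.05 → critical value z_{0.025} = 1.960.
Power = Φ(δ − 1.960) + Φ(−δ − 1.960) = Φ(0.033) + Φ(-3.953) = 0.5131 + 0.0000 = 0.5131.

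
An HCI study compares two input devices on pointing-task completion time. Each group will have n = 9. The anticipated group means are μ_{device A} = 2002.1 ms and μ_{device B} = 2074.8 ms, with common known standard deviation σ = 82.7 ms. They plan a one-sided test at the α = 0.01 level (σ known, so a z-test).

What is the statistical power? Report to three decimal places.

Power ≈ 0.322

Standardized effect: d = |μ_{device A} − μ_{device B}| / σ = |2002.1 − 2074.8| / 82.7 = 0.8791
Noncentrality parameter: δ = d·√(n/2) = 0.8791 × √(9/2) = 1.8648
One-sided α = 0.01 → critical value z_{0.01} = 2.326.
Power = Φ(δ − 2.326) = Φ(-0.462) = 0.3222.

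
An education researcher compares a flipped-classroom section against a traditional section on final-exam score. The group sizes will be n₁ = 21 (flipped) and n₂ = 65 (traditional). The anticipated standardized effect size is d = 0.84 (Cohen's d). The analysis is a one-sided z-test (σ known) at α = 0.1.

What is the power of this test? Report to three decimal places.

Noncentrality parameter: δ = d / √(1/n₁ + 1/n₂) = 0.84 / √(1/21 + 1/65) = 3.3465
Critical value for a one-sided test at α = 0.1: z_α = 1.282.
Power = Φ(δ − 1.282) = Φ(2.065) = 0.9805.

Power ≈ 0.981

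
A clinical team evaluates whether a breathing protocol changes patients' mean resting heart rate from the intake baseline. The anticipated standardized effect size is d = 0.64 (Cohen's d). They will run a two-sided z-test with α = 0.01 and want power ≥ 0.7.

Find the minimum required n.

Set Φ(δ − 2.576) = 0.7; then δ − 2.576 = Φ⁻¹(0.7) = 0.524, giving δ = 3.100.
(For δ > 0 the lower-tail rejection region contributes negligibly to power, so the one-term inversion is standard.)
δ = d·√n ⇒ n = (δ/d)² = (3.100 / 0.64)² = 23.47.
Round up to the next whole unit.

n = 24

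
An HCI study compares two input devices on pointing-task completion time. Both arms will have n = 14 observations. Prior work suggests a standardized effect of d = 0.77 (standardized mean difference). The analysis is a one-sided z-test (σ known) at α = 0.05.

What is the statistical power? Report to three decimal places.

Noncentrality parameter: δ = d·√(n/2) = 0.77 × √(14/2) = 2.0372
Critical value for a one-sided test at α = 0.05: z_α = 1.645.
Power = Φ(δ − 1.645) = Φ(0.392) = 0.6526.

Power ≈ 0.653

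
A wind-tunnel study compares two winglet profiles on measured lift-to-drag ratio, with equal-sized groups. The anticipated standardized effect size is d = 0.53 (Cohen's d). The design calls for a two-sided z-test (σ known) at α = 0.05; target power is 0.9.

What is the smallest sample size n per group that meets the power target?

For power 0.9 need Φ(δ − z_{0.025}) = 0.9, so δ = z_{0.025} + z_{0.10} = 1.960 + 1.282 = 3.242.
(For δ > 0 the lower-tail rejection region contributes negligibly to power, so the one-term inversion is standard.)
δ = d·√(n/2) ⇒ n = 2(δ/d)² = 2 × (3.242 / 0.53)² = 74.81.
Round up to the next whole unit.

n = 75 per group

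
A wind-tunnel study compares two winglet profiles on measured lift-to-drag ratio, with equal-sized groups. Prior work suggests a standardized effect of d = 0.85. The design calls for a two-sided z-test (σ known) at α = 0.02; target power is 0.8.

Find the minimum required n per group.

n = 28 per group

Set Φ(δ − 2.326) = 0.8; then δ − 2.326 = Φ⁻¹(0.8) = 0.842, giving δ = 3.168.
(The Φ(−δ − z_{α/2}) term is vanishingly small for δ > 0 and is dropped in the standard sample-size formula.)
δ = d·√(n/2) ⇒ n = 2(δ/d)² = 2 × (3.168 / 0.85)² = 27.78.
Round up to the next whole unit.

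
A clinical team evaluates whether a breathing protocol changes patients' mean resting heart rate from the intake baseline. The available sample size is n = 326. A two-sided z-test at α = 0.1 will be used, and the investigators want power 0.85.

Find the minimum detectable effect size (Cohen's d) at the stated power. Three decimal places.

d ≈ 0.149

Required noncentrality: δ = z_{0.05} + z_{0.15} = 1.645 + 1.036 = 2.681.
(Lower-tail contribution to power is negligible for δ > 0.)
δ = d·√n ⇒ d = δ/√n = 2.681/√326 = 0.1485.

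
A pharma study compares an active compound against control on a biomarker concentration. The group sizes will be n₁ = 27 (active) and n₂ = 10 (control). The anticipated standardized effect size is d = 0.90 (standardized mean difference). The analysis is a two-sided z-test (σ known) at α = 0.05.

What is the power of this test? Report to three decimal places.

Power ≈ 0.681

Noncentrality parameter: δ = d / √(1/n₁ + 1/n₂) = 0.90 / √(1/27 + 1/10) = 2.4312
Two-sided α = 0.05 → critical value z_{0.025} = 1.960.
Power = Φ(δ − 1.960) + Φ(−δ − 1.960) = Φ(0.471) + Φ(-4.391) = 0.6813 + 0.0000 = 0.6813.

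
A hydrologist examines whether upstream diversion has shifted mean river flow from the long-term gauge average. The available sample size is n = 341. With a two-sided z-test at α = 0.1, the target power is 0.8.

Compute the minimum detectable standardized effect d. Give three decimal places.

d ≈ 0.135

Need Φ(δ − 1.645) = 0.8, so δ = 1.645 + 0.842 = 2.486.
(The second rejection-region term Φ(−δ − z_{α/2}) is negligible and dropped.)
δ = d·√n ⇒ d = δ/√n = 2.486/√341 = 0.1347.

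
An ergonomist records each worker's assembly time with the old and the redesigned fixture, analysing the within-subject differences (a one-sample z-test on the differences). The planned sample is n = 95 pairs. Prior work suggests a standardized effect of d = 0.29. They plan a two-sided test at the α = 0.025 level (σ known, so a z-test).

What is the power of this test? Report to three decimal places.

Noncentrality parameter: δ = d·√n = 0.29 × √95 = 2.8266
Critical value for a two-sided test at α = 0.025: z_{α/2} = 2.241.
Power = Φ(δ − 2.241) + Φ(−δ − 2.241) = Φ(0.585) + Φ(-5.068) = 0.7208 + 0.0000 = 0.7208.

Power ≈ 0.721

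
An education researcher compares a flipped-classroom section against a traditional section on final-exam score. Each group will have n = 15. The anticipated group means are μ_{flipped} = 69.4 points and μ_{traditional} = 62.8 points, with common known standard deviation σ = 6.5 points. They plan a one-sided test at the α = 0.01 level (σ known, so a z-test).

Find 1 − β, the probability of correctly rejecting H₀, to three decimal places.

Standardized effect: d = |μ_{flipped} − μ_{traditional}| / σ = |69.4 − 62.8| / 6.5 = 1.0154
Noncentrality parameter: δ = d·√(n/2) = 1.0154 × √(15/2) = 2.7807
One-sided α = 0.01 → critical value z_{0.01} = 2.326.
Power = Φ(δ − 2.326) = Φ(0.454) = 0.6752.

Power ≈ 0.675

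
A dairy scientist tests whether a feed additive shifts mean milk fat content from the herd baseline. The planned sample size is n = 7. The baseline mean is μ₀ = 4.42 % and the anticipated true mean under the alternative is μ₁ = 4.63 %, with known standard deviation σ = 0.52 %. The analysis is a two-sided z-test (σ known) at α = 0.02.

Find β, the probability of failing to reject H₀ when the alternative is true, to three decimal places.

β ≈ 0.895

Standardized effect: d = |μ₁ − μ₀| / σ = |4.63 − 4.42| / 0.52 = 0.4038
Noncentrality parameter: δ = d·√n = 0.4038 × √7 = 1.0685
Critical value for a two-sided test at α = 0.02: z_{α/2} = 2.326.
Power = Φ(δ − 2.326) + Φ(−δ − 2.326) = Φ(-1.258) + Φ(-3.395) = 0.1042 + 0.0003 = 0.1046.
Type II error: β = 1 − power = 1 − 0.1046 = 0.8954.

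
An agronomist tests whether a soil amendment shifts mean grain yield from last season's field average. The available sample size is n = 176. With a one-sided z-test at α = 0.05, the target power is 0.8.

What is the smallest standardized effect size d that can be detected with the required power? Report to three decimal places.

Required noncentrality: δ = z_{0.05} + z_{0.20} = 1.645 + 0.842 = 2.486.
δ = d·√n ⇒ d = δ/√n = 2.486/√176 = 0.1874.

d ≈ 0.187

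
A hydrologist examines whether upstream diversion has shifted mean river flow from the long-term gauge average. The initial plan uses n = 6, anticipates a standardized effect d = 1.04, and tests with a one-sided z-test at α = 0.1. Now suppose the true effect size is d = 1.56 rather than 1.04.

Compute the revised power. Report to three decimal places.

With d = 1.56: δ = d·√n = 1.56 × √6 = 3.8212. Critical value z_{0.1} = 1.282.
Revised power = Φ(δ − 1.282) = Φ(2.540) = 0.9945.

Power ≈ 0.994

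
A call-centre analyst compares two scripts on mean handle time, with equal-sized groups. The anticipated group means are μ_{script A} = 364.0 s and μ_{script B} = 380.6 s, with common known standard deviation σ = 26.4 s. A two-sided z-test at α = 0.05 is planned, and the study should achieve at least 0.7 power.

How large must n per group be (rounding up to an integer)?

Standardized effect: d = |μ_{script A} − μ_{script B}| / σ = |364.0 − 380.6| / 26.4 = 0.6288
Set Φ(δ − 1.960) = 0.7; then δ − 1.960 = Φ⁻¹(0.7) = 0.524, giving δ = 2.484.
(Ignoring the negligible lower-tail rejection probability gives the usual closed-form inversion.)
δ = d·√(n/2) ⇒ n = 2(δ/d)² = 2 × (2.484 / 0.6288)² = 31.22.
Round up to the next whole unit.

n = 32 per group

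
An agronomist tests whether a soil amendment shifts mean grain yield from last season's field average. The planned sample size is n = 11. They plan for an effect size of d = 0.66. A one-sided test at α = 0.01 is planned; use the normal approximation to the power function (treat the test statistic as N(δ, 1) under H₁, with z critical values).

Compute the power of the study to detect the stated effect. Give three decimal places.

Noncentrality parameter: δ = d·√n = 0.66 × √11 = 2.1890
Critical value for a one-sided test at α = 0.01: z_α = 2.326.
Power = P(Z > 2.326 − δ) = Φ(-0.137) = 0.4454.

Power ≈ 0.445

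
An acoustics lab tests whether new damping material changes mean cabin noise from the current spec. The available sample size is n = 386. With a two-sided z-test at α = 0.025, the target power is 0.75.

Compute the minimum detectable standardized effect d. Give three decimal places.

d ≈ 0.148

Required noncentrality: δ = z_{0.0125} + z_{0.25} = 2.241 + 0.674 = 2.916.
(The second rejection-region term Φ(−δ − z_{α/2}) is negligible and dropped.)
δ = d·√n ⇒ d = δ/√n = 2.916/√386 = 0.1484.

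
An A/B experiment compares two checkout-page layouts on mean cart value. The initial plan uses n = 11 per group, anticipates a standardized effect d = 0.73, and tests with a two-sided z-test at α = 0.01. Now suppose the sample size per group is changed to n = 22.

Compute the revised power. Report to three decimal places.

Power ≈ 0.439

With n = 22 per group: δ = d·√(n/2) = 0.73 × √(22/2) = 2.4211. Critical value z_{0.005} = 2.576.
Revised power = Φ(δ − 2.576) + Φ(−δ − 2.576) = Φ(-0.155) + Φ(-4.997) = 0.4385 + 0.0000 = 0.4385.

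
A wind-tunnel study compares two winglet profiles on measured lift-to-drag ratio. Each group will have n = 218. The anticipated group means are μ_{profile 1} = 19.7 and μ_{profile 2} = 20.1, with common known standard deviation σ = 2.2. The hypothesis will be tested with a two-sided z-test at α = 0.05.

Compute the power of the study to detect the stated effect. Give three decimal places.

Power ≈ 0.475

Standardized effect: d = |μ_{profile 1} − μ_{profile 2}| / σ = |19.7 − 20.1| / 2.2 = 0.1818
Noncentrality parameter: δ = d·√(n/2) = 0.1818 × √(218/2) = 1.8982
Two-sided α = 0.05 → critical value z_{0.025} = 1.960.
Power = Φ(δ − 1.960) + Φ(−δ − 1.960) = Φ(-0.062) + Φ(-3.858) = 0.4754 + 0.0001 = 0.4754.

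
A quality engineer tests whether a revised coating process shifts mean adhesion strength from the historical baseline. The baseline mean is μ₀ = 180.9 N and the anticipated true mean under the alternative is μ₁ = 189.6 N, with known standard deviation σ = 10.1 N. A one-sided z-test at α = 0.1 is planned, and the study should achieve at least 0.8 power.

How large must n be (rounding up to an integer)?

Standardized effect: d = |μ₁ − μ₀| / σ = |189.6 − 180.9| / 10.1 = 0.8614
Set Φ(δ − 1.282) = 0.8; then δ − 1.282 = Φ⁻¹(0.8) = 0.842, giving δ = 2.123.
δ = d·√n ⇒ n = (δ/d)² = (2.123 / 0.8614)² = 6.08.
Round up to the next whole unit.

n = 7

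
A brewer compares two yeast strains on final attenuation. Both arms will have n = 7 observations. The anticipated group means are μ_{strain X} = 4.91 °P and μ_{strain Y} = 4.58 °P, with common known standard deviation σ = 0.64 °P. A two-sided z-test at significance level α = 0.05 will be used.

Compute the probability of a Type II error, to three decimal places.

Standardized effect: d = |μ_{strain X} − μ_{strain Y}| / σ = |4.91 − 4.58| / 0.64 = 0.5156
Noncentrality parameter: δ = d·√(n/2) = 0.5156 × √(7/2) = 0.9646
Two-sided α = 0.05 → critical value z_{0.025} = 1.960.
Power = Φ(δ − 1.960) + Φ(−δ − 1.960) = Φ(-0.995) + Φ(-2.925) = 0.1598 + 0.0017 = 0.1615.
Type II error: β = 1 − power = 1 − 0.1615 = 0.8385.

β ≈ 0.838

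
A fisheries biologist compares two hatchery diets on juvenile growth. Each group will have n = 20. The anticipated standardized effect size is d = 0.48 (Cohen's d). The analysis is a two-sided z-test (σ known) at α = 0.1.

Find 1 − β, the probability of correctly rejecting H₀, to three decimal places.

Power ≈ 0.450

Noncentrality parameter: λ = d·√(n/2) = 0.48 × √(20/2) = 1.5179
Critical value for a two-sided test at α = 0.1: z_{α/2} = 1.645.
Power = Φ(λ − 1.645) + Φ(−λ − 1.645) = Φ(-0.127) + Φ(-3.163) = 0.4495 + 0.0008 = 0.4503.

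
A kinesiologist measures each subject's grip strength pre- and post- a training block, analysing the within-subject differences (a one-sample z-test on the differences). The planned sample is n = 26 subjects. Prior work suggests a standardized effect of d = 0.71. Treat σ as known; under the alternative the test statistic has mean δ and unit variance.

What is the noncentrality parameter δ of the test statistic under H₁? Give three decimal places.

δ ≈ 3.620

δ = d·√n = 0.71 × √26 = 3.6203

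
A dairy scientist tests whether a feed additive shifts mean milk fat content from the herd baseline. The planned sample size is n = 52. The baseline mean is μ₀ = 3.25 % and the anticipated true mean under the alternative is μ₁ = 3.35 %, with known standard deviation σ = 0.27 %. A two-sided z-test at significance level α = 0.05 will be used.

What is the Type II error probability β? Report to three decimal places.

Standardized effect: d = |μ₁ − μ₀| / σ = |3.35 − 3.25| / 0.27 = 0.3704
Noncentrality parameter: δ = d·√n = 0.3704 × √52 = 2.6708
Two-sided α = 0.05 → critical value z_{0.025} = 1.960.
Power = Φ(δ − 1.960) + Φ(−δ − 1.960) = Φ(0.711) + Φ(-4.631) = 0.7614 + 0.0000 = 0.7614.
Type II error: β = 1 − power = 1 − 0.7614 = 0.2386.

β ≈ 0.239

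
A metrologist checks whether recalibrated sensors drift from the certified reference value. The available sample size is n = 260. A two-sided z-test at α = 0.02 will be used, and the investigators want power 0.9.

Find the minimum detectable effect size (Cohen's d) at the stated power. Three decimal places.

d ≈ 0.224

Need Φ(δ − 2.326) = 0.9, so δ = 2.326 + 1.282 = 3.608.
(Lower-tail contribution to power is negligible for δ > 0.)
δ = d·√n ⇒ d = δ/√n = 3.608/√260 = 0.2238.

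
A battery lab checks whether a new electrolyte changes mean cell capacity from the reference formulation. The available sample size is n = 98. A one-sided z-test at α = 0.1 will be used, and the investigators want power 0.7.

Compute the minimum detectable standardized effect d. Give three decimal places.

Required noncentrality: δ = z_{0.1} + z_{0.30} = 1.282 + 0.524 = 1.806.
δ = d·√n ⇒ d = δ/√n = 1.806/√98 = 0.1824.

d ≈ 0.182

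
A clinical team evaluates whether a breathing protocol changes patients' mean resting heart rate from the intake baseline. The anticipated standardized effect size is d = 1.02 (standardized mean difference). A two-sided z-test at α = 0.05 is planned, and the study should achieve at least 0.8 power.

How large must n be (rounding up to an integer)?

n = 8

Set Φ(δ − 1.960) = 0.8; then δ − 1.960 = Φ⁻¹(0.8) = 0.842, giving δ = 2.802.
(Ignoring the negligible lower-tail rejection probability gives the usual closed-form inversion.)
δ = d·√n ⇒ n = (δ/d)² = (2.802 / 1.02)² = 7.54.
Round up to the next whole unit.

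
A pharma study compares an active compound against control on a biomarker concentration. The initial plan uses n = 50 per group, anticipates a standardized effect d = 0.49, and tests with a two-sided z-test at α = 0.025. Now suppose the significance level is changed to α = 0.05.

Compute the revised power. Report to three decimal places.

δ = d·√(n/2) = 0.49 × √(50/2) = 2.4500 (unchanged). New critical value: z_{0.025} = 1.960.
Revised power = Φ(δ − 1.960) + Φ(−δ − 1.960) = Φ(0.490) + Φ(-4.410) = 0.6879 + 0.0000 = 0.6880.

Power ≈ 0.688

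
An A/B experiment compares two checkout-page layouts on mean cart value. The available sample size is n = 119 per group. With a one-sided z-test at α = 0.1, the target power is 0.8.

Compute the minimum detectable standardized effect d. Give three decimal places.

Required noncentrality: δ = z_{0.1} + z_{0.20} = 1.282 + 0.842 = 2.123.
δ = d·√(n/2) ⇒ d = δ/√(n/2) = 2.123/√(119/2) = 0.2752.

d ≈ 0.275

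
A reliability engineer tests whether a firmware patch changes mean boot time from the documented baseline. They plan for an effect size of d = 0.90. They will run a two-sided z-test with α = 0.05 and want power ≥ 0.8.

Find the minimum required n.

Set Φ(δ − 1.960) = 0.8; then δ − 1.960 = Φ⁻¹(0.8) = 0.842, giving δ = 2.802.
(Ignoring the negligible lower-tail rejection probability gives the usual closed-form inversion.)
δ = d·√n ⇒ n = (δ/d)² = (2.802 / 0.90)² = 9.69.
Round up to the next whole unit.

n = 10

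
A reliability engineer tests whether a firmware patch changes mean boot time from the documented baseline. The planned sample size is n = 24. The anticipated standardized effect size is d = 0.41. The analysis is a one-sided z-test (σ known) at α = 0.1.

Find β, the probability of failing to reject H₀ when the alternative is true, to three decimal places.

Noncentrality parameter: δ = d·√n = 0.41 × √24 = 2.0086
Critical value for a one-sided test at α = 0.1: z_α = 1.282.
Power = Φ(δ − 1.282) = Φ(0.727) = 0.7664.
Type II error: β = 1 − power = 1 − 0.7664 = 0.2336.

β ≈ 0.234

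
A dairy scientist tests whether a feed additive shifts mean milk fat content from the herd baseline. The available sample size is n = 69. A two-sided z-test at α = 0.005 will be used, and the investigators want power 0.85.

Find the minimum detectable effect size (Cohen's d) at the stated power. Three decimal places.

Need Φ(δ − 2.807) = 0.85, so δ = 2.807 + 1.036 = 3.843.
(Lower-tail contribution to power is negligible for δ > 0.)
δ = d·√n ⇒ d = δ/√n = 3.843/√69 = 0.4627.

d ≈ 0.463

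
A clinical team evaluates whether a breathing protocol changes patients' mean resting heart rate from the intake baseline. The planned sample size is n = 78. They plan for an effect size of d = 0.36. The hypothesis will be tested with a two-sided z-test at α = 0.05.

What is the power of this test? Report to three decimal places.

Noncentrality parameter: δ = d·√n = 0.36 × √78 = 3.1794
Critical value for a two-sided test at α = 0.05: z_{α/2} = 1.960.
Power = Φ(δ − 1.960) + Φ(−δ − 1.960) = Φ(1.219) + Φ(-5.139) = 0.8887 + 0.0000 = 0.8887.

Power ≈ 0.889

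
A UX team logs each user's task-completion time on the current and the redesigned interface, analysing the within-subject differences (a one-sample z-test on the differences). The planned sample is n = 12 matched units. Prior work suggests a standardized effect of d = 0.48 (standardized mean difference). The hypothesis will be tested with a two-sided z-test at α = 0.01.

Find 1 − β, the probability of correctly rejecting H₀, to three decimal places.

Noncentrality parameter: δ = d·√n = 0.48 × √12 = 1.6628
Two-sided α = 0.01 → critical value z_{0.005} = 2.576.
Power = Φ(δ − 2.576) + Φ(−δ − 2.576) = Φ(-0.913) + Φ(-4.239) = 0.1806 + 0.0000 = 0.1806.

Power ≈ 0.181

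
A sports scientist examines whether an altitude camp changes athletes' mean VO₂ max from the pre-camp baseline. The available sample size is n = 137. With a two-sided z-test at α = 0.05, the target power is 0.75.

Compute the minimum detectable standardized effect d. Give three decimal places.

Required noncentrality: δ = z_{0.025} + z_{0.25} = 1.960 + 0.674 = 2.634.
(Lower-tail contribution to power is negligible for δ > 0.)
δ = d·√n ⇒ d = δ/√n = 2.634/√137 = 0.2251.

d ≈ 0.225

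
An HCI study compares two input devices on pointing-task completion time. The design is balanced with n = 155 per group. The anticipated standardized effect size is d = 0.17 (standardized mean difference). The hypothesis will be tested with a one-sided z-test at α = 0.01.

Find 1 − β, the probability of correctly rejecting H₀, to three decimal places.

Noncentrality parameter: δ = d·√(n/2) = 0.17 × √(155/2) = 1.4966
One-sided α = 0.01 → critical value z_{0.01} = 2.326.
Power = P(Z > 2.326 − δ) = Φ(-0.830) = 0.2033.

Power ≈ 0.203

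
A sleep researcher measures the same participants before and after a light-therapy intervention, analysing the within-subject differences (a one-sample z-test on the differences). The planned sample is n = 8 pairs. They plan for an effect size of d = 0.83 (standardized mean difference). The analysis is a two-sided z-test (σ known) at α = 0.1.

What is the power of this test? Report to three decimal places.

Power ≈ 0.759

Noncentrality parameter: δ = d·√n = 0.83 × √8 = 2.3476
Two-sided α = 0.1 → critical value z_{0.05} = 1.645.
Power = Φ(δ − 1.645) + Φ(−δ − 1.645) = Φ(0.703) + Φ(-3.992) = 0.7589 + 0.0000 = 0.7589.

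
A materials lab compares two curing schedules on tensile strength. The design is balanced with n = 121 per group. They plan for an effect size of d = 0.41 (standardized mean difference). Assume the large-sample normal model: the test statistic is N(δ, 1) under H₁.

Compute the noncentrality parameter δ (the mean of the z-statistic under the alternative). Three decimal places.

δ ≈ 3.189

The noncentrality parameter scales effect size by the design's sample-size factor: δ = d·√(n/2) = 0.41 × √(121/2) = 3.1891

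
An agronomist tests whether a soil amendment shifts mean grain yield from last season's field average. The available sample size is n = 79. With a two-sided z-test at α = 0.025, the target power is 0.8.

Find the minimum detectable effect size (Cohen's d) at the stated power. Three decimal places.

Required noncentrality: δ = z_{0.0125} + z_{0.20} = 2.241 + 0.842 = 3.083.
(Lower-tail contribution to power is negligible for δ > 0.)
δ = d·√n ⇒ d = δ/√n = 3.083/√79 = 0.3469.

d ≈ 0.347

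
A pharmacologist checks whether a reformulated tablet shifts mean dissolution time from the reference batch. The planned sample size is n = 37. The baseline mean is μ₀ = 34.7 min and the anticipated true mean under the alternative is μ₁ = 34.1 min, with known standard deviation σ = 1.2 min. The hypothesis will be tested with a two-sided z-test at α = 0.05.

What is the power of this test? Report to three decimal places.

Power ≈ 0.860

Standardized effect: d = |μ₁ − μ₀| / σ = |34.1 − 34.7| / 1.2 = 0.5000
Noncentrality parameter: λ = d·√n = 0.5000 × √37 = 3.0414
Two-sided α = 0.05 → critical value z_{0.025} = 1.960.
Power = Φ(λ − 1.960) + Φ(−λ − 1.960) = Φ(1.081) + Φ(-5.001) = 0.8602 + 0.0000 = 0.8602.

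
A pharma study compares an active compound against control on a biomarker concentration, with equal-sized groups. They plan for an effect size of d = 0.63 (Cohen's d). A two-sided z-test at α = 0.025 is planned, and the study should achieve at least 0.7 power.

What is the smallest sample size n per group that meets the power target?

For power 0.7 need Φ(δ − z_{0.0125}) = 0.7, so δ = z_{0.0125} + z_{0.30} = 2.241 + 0.524 = 2.766.
(The Φ(−δ − z_{α/2}) term is vanishingly small for δ > 0 and is dropped in the standard sample-size formula.)
δ = d·√(n/2) ⇒ n = 2(δ/d)² = 2 × (2.766 / 0.63)² = 38.55.
Rounding up, n = 39 per group.

n = 39 per group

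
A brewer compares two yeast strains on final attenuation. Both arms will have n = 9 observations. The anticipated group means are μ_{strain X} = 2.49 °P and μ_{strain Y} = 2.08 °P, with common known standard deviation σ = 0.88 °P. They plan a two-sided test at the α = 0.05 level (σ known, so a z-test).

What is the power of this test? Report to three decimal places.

Standardized effect: d = |μ_{strain X} − μ_{strain Y}| / σ = |2.49 − 2.08| / 0.88 = 0.4659
Noncentrality parameter: δ = d·√(n/2) = 0.4659 × √(9/2) = 0.9883
Critical value for a two-sided test at α = 0.05: z_{α/2} = 1.960.
Power = Φ(δ − 1.960) + Φ(−δ − 1.960) = Φ(-0.972) + Φ(-2.948) = 0.1656 + 0.0016 = 0.1672.

Power ≈ 0.167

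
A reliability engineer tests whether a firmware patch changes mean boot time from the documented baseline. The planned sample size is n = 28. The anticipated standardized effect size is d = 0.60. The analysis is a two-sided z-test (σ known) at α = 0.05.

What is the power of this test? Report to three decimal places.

Noncentrality parameter: δ = d·√n = 0.60 × √28 = 3.1749
Critical value for a two-sided test at α = 0.05: z_{α/2} = 1.960.
Power = Φ(δ − 1.960) + Φ(−δ − 1.960) = Φ(1.215) + Φ(-5.135) = 0.8878 + 0.0000 = 0.8878.

Power ≈ 0.888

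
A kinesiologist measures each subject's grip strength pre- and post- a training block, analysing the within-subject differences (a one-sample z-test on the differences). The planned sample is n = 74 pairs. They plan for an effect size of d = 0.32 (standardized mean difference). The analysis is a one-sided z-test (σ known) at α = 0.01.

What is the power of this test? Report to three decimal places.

Noncentrality parameter: δ = d·√n = 0.32 × √74 = 2.7527
Critical value for a one-sided test at α = 0.01: z_α = 2.326.
Power = P(Z > 2.326 − δ) = Φ(0.426) = 0.6651.

Power ≈ 0.665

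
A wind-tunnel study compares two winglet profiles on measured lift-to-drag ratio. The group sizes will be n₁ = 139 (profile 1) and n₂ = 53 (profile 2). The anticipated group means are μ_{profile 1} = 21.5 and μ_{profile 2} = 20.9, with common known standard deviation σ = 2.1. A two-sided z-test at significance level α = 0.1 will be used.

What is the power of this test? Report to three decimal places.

Standardized effect: d = |μ_{profile 1} − μ_{profile 2}| / σ = |21.5 − 20.9| / 2.1 = 0.2857
Noncentrality parameter: δ = d / √(1/n₁ + 1/n₂) = 0.2857 / √(1/139 + 1/53) = 1.7698
Critical value for a two-sided test at α = 0.1: z_{α/2} = 1.645.
Power = Φ(δ − 1.645) + Φ(−δ − 1.645) = Φ(0.125) + Φ(-3.415) = 0.5497 + 0.0003 = 0.5500.

Power ≈ 0.550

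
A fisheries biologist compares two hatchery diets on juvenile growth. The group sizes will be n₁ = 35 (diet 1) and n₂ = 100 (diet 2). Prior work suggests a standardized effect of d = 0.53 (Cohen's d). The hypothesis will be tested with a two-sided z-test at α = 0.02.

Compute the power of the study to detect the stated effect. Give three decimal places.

Noncentrality parameter: δ = d / √(1/n₁ + 1/n₂) = 0.53 / √(1/35 + 1/100) = 2.6986
Two-sided α = 0.02 → critical value z_{0.01} = 2.326.
Power = Φ(δ − 2.326) + Φ(−δ − 2.326) = Φ(0.372) + Φ(-5.025) = 0.6452 + 0.0000 = 0.6452.

Power ≈ 0.645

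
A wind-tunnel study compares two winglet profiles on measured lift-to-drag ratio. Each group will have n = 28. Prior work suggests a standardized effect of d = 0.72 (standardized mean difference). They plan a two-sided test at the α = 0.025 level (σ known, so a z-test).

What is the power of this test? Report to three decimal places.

Power ≈ 0.675

Noncentrality parameter: δ = d·√(n/2) = 0.72 × √(28/2) = 2.6940
Two-sided α = 0.025 → critical value z_{0.0125} = 2.241.
Power = Φ(δ − 2.241) + Φ(−δ − 2.241) = Φ(0.453) + Φ(-4.935) = 0.6746 + 0.0000 = 0.6746.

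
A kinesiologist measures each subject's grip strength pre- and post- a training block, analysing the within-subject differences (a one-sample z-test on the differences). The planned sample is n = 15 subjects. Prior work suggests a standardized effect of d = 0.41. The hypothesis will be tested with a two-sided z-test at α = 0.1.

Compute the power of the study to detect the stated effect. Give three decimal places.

Power ≈ 0.478

Noncentrality parameter: δ = d·√n = 0.41 × √15 = 1.5879
Two-sided α = 0.1 → critical value z_{0.05} = 1.645.
Power = Φ(δ − 1.645) + Φ(−δ − 1.645) = Φ(-0.057) + Φ(-3.233) = 0.4773 + 0.0006 = 0.4779.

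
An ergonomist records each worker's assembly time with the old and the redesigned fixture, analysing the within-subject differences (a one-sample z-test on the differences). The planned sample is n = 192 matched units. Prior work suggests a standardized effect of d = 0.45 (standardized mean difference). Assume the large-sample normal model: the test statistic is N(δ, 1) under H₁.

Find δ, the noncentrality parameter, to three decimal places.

δ ≈ 6.235

δ = d·√n = 0.45 × √192 = 6.2354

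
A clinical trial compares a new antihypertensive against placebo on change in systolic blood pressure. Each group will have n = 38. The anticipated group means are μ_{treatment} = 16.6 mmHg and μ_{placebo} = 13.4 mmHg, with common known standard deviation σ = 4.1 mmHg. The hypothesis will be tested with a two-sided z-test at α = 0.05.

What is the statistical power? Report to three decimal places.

Power ≈ 0.925

Standardized effect: d = |μ_{treatment} − μ_{placebo}| / σ = |16.6 − 13.4| / 4.1 = 0.7805
Noncentrality parameter: δ = d·√(n/2) = 0.7805 × √(38/2) = 3.4021
Two-sided α = 0.05 → critical value z_{0.025} = 1.960.
Power = Φ(δ − 1.960) + Φ(−δ − 1.960) = Φ(1.442) + Φ(-5.362) = 0.9254 + 0.0000 = 0.9254.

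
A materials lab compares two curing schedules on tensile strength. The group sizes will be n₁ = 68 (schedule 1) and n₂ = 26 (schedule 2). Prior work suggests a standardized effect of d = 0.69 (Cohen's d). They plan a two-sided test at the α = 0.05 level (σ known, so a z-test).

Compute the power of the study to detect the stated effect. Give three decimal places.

Noncentrality parameter: δ = d / √(1/n₁ + 1/n₂) = 0.69 / √(1/68 + 1/26) = 2.9924
Critical value for a two-sided test at α = 0.05: z_{α/2} = 1.960.
Power = Φ(δ − 1.960) + Φ(−δ − 1.960) = Φ(1.032) + Φ(-4.952) = 0.8491 + 0.0000 = 0.8491.

Power ≈ 0.849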